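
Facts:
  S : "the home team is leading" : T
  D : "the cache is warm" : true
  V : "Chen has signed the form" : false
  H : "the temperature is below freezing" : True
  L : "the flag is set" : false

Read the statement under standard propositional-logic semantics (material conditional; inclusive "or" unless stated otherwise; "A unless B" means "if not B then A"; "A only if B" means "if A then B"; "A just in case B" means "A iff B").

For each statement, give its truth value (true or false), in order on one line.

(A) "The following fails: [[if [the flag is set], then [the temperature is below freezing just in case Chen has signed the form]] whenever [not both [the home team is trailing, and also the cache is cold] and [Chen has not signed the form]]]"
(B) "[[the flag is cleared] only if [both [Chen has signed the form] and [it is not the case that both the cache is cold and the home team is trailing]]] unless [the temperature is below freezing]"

(A) false / (B) true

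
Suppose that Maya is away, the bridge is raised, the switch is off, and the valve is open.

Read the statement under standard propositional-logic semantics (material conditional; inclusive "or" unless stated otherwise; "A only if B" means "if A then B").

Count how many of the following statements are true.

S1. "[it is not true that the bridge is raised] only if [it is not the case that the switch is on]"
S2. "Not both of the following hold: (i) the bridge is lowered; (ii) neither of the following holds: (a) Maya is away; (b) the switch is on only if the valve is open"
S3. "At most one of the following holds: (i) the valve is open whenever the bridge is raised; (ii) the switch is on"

Let Q = "the bridge is raised" (T), R = "the switch is on" (F), P = "Maya is at home" (F), S = "the valve is open" (T).

S1: In symbols: ¬Q → ¬R

¬Q = ¬T = F
¬R = ¬F = T
¬Q → ¬R = F → T = T
Thus S1 is true.

S2: Formalization: ¬Q ↑ (¬P ↓ (R → S))

¬Q = ¬T = F
¬P = ¬F = T
R → S = F → T = T
¬P ↓ (R → S) = T ↓ T = F
¬Q ↑ (¬P ↓ (R → S)) = F ↑ F = T
Thus S2 is true.

S3: In symbols: (Q → S) ↑ R

Q → S = T → T = T
(Q → S) ↑ R = T ↑ F = T
So S3 is true.

True statements: 3.

3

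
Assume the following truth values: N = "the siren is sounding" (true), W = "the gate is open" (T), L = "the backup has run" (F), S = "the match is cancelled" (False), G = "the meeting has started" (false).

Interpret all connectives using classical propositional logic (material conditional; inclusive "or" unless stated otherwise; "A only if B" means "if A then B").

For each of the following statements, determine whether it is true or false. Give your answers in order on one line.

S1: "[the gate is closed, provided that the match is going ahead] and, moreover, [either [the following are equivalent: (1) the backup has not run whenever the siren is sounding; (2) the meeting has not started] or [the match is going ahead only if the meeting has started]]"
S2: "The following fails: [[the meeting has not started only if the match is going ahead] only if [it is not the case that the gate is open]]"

S1: This is (~S -> ~W) & (((N -> ~L) <-> ~G) | (~S -> G)).

~S = ~F = T
~W = ~T = F
~S -> ~W = T -> F = F
~L = ~F = T
N -> ~L = T -> T = T
~G = ~F = T
(N -> ~L) <-> ~G = T <-> T = T
~S = ~F = T
~S -> G = T -> F = F
((N -> ~L) <-> ~G) | (~S -> G) = T | F = T
(~S -> ~W) & (((N -> ~L) <-> ~G) | (~S -> G)) = F & T = F
So S1 is false.

S2: This is ~((~G -> ~S) -> ~W).

~G = ~F = T
~S = ~F = T
~G -> ~S = T -> T = T
~W = ~T = F
(~G -> ~S) -> ~W = T -> F = F
~((~G -> ~S) -> ~W) = ~F = T
Hence S2 is true.

S1 false; S2 true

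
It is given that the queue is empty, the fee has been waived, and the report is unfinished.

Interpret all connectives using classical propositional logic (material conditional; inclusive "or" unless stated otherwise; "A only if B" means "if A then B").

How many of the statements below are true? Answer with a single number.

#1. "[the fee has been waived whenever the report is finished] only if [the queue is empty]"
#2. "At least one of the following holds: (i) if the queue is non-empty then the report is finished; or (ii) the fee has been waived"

2

Let R = "the report is finished" (False), Q = "the fee has been waived" (True), P = "the queue is empty" (True).

#1: In symbols: (R -> Q) -> P

R -> Q = False -> True = True
(R -> Q) -> P = True -> True = True
Thus #1 is true.

#2: This is (not P -> R) or Q.

not P = not True = False
not P -> R = False -> False = True
(not P -> R) or Q = True or True = True
Hence #2 is true.

Count: 2.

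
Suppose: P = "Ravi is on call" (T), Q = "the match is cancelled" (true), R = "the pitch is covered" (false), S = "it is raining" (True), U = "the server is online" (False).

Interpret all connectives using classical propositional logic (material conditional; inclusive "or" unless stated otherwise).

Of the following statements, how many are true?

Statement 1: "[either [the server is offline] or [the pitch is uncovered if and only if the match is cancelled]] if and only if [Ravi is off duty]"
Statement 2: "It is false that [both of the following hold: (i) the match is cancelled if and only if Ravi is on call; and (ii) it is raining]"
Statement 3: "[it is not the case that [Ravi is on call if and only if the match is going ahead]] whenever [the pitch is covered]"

1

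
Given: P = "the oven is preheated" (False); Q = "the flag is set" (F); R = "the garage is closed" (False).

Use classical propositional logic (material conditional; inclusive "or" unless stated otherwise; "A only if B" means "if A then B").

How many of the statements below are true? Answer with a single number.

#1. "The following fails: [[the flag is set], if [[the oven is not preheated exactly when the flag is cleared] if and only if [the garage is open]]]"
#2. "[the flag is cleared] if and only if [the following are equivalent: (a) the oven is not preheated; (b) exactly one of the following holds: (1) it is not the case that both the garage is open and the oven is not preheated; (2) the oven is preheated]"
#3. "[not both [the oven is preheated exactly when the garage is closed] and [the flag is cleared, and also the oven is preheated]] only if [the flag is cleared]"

#1: This is not (((not P iff not Q) iff not R) -> Q).

not P = not False = True
not Q = not False = True
not P iff not Q = True iff True = True
not R = not False = True
(not P iff not Q) iff not R = True iff True = True
((not P iff not Q) iff not R) -> Q = True -> False = False
not (((not P iff not Q) iff not R) -> Q) = not False = True
Thus #1 is true.

#2: This is not Q iff (not P iff ((not R nand not P) xor P)).

not Q = not False = True
not P = not False = True
not R = not False = True
not P = not False = True
not R nand not P = True nand True = False
(not R nand not P) xor P = False xor False = False
not P iff ((not R nand not P) xor P) = True iff False = False
not Q iff (not P iff ((not R nand not P) xor P)) = True iff False = False
Thus #2 is false.

#3: Parsed as ((P iff R) nand (not Q and P)) -> not Q

P iff R = False iff False = True
not Q = not False = True
not Q and P = True and False = False
(P iff R) nand (not Q and P) = True nand False = True
not Q = not False = True
((P iff R) nand (not Q and P)) -> not Q = True -> True = True
So #3 is true.

True statements: 2.

2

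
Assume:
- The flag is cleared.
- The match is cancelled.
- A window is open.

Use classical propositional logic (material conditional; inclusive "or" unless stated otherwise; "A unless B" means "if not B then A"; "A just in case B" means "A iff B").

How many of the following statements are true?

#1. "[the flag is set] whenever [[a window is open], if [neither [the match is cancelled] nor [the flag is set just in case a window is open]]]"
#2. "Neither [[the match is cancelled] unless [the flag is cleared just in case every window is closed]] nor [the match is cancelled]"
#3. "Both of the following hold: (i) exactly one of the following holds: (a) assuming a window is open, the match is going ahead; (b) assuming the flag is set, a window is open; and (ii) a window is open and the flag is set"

0

Let U = "the match is cancelled" (T), R = "the flag is set" (F), K = "a window is open" (T).

#1: Formalization: ((U nor (R <-> K)) -> K) -> R

R <-> K = F <-> T = F
U nor (R <-> K) = T nor F = F
(U nor (R <-> K)) -> K = F -> T = T
((U nor (R <-> K)) -> K) -> R = T -> F = F
So #1 is false.

#2: In symbols: (U | (~R <-> ~K)) nor U

~R = ~F = T
~K = ~T = F
~R <-> ~K = T <-> F = F
U | (~R <-> ~K) = T | F = T
(U | (~R <-> ~K)) nor U = T nor T = F
So #2 is false.

#3: In symbols: ((K -> ~U) xor (R -> K)) & (K & R)

~U = ~T = F
K -> ~U = T -> F = F
R -> K = F -> T = T
(K -> ~U) xor (R -> K) = F xor T = T
K & R = T & F = F
((K -> ~U) xor (R -> K)) & (K & R) = T & F = F
Thus #3 is false.

Count: 0.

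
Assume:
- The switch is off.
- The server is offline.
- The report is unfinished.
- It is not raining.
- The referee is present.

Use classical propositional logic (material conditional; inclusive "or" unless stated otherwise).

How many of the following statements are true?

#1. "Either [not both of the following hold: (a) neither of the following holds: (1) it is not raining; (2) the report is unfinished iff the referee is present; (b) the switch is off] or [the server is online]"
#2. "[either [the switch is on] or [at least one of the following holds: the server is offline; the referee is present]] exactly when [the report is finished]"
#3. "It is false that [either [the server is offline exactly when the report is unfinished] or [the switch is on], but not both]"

1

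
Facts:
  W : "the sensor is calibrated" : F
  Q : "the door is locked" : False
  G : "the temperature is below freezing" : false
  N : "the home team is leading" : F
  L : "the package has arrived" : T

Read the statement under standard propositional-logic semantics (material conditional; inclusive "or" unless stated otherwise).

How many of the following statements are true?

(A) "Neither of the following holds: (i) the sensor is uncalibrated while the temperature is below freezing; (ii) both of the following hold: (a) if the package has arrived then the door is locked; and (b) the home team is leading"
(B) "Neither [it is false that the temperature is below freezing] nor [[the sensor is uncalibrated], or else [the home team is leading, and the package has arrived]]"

1

(A): In symbols: (not W and G) nor ((L -> Q) and N)

not W = not False = True
not W and G = True and False = False
L -> Q = True -> False = False
(L -> Q) and N = False and False = False
(not W and G) nor ((L -> Q) and N) = False nor False = True
Hence (A) is true.

(B): In symbols: not G nor (not W or (N and L))

not G = not False = True
not W = not False = True
N and L = False and True = False
not W or (N and L) = True or False = True
not G nor (not W or (N and L)) = True nor True = False
Thus (B) is false.

True statements: 1.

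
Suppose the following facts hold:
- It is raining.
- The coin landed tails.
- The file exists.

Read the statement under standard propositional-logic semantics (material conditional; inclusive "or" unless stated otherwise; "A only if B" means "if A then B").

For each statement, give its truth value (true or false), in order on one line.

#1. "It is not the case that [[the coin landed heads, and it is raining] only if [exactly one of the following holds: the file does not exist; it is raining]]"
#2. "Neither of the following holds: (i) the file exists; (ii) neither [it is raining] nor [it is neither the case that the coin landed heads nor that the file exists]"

Let Q = "the coin landed heads" (F), P = "it is raining" (T), R = "the file exists" (T).

#1: Parsed as ¬((Q ∧ P) → (¬R ⊕ P))

Q ∧ P = F ∧ T = F
¬R = ¬T = F
¬R ⊕ P = F ⊕ T = T
(Q ∧ P) → (¬R ⊕ P) = F → T = T
¬((Q ∧ P) → (¬R ⊕ P)) = ¬T = F
Hence #1 is false.

#2: Formalization: R ↓ (P ↓ (Q ↓ R))

Q ↓ R = F ↓ T = F
P ↓ (Q ↓ R) = T ↓ F = F
R ↓ (P ↓ (Q ↓ R)) = T ↓ F = F
Hence #2 is false.

#1 False, #2 False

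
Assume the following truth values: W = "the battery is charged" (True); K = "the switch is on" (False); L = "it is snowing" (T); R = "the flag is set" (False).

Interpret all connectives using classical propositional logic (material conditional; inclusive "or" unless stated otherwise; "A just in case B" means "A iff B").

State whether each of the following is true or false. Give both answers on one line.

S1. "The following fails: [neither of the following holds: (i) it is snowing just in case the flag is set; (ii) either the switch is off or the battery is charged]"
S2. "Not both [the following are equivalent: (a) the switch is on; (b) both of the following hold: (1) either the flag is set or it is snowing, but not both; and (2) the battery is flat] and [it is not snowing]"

S1 T; S2 T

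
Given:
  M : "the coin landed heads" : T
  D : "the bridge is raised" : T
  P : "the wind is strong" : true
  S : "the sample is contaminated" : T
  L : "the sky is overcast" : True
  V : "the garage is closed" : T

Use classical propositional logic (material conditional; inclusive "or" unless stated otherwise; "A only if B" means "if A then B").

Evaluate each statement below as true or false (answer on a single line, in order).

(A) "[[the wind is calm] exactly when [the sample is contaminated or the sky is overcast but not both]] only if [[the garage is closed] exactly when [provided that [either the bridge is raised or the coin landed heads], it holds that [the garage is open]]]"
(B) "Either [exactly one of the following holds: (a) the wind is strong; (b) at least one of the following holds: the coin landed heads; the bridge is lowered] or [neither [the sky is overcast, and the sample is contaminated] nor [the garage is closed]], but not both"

(A) false; (B) false

(A): In symbols: (not P iff (S xor L)) -> (V iff ((D or M) -> not V))

not P = not True = False
S xor L = True xor True = False
not P iff (S xor L) = False iff False = True
D or M = True or True = True
not V = not True = False
(D or M) -> not V = True -> False = False
V iff ((D or M) -> not V) = True iff False = False
(not P iff (S xor L)) -> (V iff ((D or M) -> not V)) = True -> False = False
So (A) is false.

(B): This is (P xor (M or not D)) xor ((L and S) nor V).

not D = not True = False
M or not D = True or False = True
P xor (M or not D) = True xor True = False
L and S = True and True = True
(L and S) nor V = True nor True = False
(P xor (M or not D)) xor ((L and S) nor V) = False xor False = False
Hence (B) is false.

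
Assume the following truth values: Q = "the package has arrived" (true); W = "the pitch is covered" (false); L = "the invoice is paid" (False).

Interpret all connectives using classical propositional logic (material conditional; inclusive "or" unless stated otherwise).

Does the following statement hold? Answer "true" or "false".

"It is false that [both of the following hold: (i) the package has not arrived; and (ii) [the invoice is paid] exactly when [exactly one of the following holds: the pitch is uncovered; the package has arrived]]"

The statement is true.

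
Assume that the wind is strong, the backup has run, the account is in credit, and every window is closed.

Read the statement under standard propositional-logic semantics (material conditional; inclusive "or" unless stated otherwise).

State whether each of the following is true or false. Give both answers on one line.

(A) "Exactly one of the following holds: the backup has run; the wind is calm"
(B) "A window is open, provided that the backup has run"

(A) true; (B) false

Let S = "the backup has run" (True), L = "the wind is strong" (True), G = "a window is open" (False).

(A): This is S xor not L.

not L = not True = False
S xor not L = True xor False = True
Thus (A) is true.

(B): Parsed as S -> G

S -> G = True -> False = False
So (B) is false.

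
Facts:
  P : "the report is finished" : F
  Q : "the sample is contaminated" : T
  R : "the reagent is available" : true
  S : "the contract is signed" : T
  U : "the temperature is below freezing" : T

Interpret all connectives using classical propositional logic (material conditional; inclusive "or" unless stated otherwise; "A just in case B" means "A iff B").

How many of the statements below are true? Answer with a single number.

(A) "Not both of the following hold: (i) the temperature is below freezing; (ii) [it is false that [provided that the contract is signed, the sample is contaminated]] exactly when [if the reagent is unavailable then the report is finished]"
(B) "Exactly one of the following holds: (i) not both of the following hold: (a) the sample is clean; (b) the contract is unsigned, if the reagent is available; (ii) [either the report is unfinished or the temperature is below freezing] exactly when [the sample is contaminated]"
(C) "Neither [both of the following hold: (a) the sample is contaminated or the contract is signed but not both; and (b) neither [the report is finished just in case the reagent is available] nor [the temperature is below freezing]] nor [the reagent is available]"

(A): In symbols: U nand (not (S -> Q) iff (not R -> P))

S -> Q = True -> True = True
not (S -> Q) = not True = False
not R = not True = False
not R -> P = False -> False = True
not (S -> Q) iff (not R -> P) = False iff True = False
U nand (not (S -> Q) iff (not R -> P)) = True nand False = True
Thus (A) is true.

(B): This is (not Q nand (R -> not S)) xor ((not P or U) iff Q).

not Q = not True = False
not S = not True = False
R -> not S = True -> False = False
not Q nand (R -> not S) = False nand False = True
not P = not False = True
not P or U = True or True = True
(not P or U) iff Q = True iff True = True
(not Q nand (R -> not S)) xor ((not P or U) iff Q) = True xor True = False
Hence (B) is false.

(C): In symbols: ((Q xor S) and ((P iff R) nor U)) nor R

Q xor S = True xor True = False
P iff R = False iff True = False
(P iff R) nor U = False nor True = False
(Q xor S) and ((P iff R) nor U) = False and False = False
((Q xor S) and ((P iff R) nor U)) nor R = False nor True = False
Hence (C) is false.

True statements: 1.

1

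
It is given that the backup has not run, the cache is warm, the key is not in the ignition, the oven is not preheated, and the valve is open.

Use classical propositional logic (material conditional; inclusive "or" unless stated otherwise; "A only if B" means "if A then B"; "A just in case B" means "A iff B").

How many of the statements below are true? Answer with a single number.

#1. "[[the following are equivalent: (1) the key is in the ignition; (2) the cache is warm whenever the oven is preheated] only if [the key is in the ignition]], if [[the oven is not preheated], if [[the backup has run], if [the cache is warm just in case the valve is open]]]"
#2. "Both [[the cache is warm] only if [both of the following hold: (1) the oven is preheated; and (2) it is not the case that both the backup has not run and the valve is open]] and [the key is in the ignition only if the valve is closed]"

1

Let Q = "the cache is warm" (T), U = "the valve is open" (T), P = "the backup has run" (F), S = "the oven is preheated" (F), R = "the key is in the ignition" (F).

#1: Formalization: (((Q ↔ U) → P) → ¬S) → ((R ↔ (S → Q)) → R)

Q ↔ U = T ↔ T = T
(Q ↔ U) → P = T → F = F
¬S = ¬F = T
((Q ↔ U) → P) → ¬S = F → T = T
S → Q = F → T = T
R ↔ (S → Q) = F ↔ T = F
(R ↔ (S → Q)) → R = F → F = T
(((Q ↔ U) → P) → ¬S) → ((R ↔ (S → Q)) → R) = T → T = T
Hence #1 is true.

#2: In symbols: (Q → (S ∧ (¬P ↑ U))) ∧ (R → ¬U)

¬P = ¬F = T
¬P ↑ U = T ↑ T = F
S ∧ (¬P ↑ U) = F ∧ F = F
Q → (S ∧ (¬P ↑ U)) = T → F = F
¬U = ¬T = F
R → ¬U = F → F = T
(Q → (S ∧ (¬P ↑ U))) ∧ (R → ¬U) = F ∧ T = F
Thus #2 is false.

True statements: 1 (#1).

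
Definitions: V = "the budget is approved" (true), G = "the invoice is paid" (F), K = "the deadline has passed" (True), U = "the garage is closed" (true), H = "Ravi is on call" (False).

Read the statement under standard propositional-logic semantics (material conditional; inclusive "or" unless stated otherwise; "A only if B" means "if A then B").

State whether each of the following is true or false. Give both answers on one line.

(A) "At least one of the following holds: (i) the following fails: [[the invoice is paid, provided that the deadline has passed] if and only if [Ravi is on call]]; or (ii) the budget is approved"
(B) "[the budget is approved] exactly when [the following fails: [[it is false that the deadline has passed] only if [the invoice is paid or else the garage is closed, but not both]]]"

(A): Formalization: ¬((K → G) ↔ H) ∨ V

K → G = T → F = F
(K → G) ↔ H = F ↔ F = T
¬((K → G) ↔ H) = ¬T = F
¬((K → G) ↔ H) ∨ V = F ∨ T = T
So (A) is true.

(B): Formalization: V ↔ ¬(¬K → (G ⊕ U))

¬K = ¬T = F
G ⊕ U = F ⊕ T = T
¬K → (G ⊕ U) = F → T = T
¬(¬K → (G ⊕ U)) = ¬T = F
V ↔ ¬(¬K → (G ⊕ U)) = T ↔ F = F
Hence (B) is false.

(A) T / (B) F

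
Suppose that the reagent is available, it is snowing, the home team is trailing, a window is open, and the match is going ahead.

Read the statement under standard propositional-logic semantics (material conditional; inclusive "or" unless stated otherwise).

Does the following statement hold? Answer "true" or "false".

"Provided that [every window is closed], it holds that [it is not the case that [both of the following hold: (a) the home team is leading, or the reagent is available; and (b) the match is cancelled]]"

Let U = "a window is open" (T), D = "the home team is leading" (F), V = "the reagent is available" (T), G = "the match is cancelled" (F).
Formalization: ~U -> ~((D | V) & G)

~U = ~T = F
D | V = F | T = T
(D | V) & G = T & F = F
~((D | V) & G) = ~F = T
~U -> ~((D | V) & G) = F -> T = T

True.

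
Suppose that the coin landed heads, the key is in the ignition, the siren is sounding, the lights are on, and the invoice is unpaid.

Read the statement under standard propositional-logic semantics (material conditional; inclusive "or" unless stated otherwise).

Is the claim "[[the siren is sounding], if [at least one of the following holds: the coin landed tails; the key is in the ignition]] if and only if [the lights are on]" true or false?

The statement is true.

Let S = "the coin landed heads" (T), L = "the key is in the ignition" (T), K = "the siren is sounding" (T), M = "the lights are on" (T).
This is ((~S | L) -> K) <-> M.

~S = ~T = F
~S | L = F | T = T
(~S | L) -> K = T -> T = T
((~S | L) -> K) <-> M = T <-> T = T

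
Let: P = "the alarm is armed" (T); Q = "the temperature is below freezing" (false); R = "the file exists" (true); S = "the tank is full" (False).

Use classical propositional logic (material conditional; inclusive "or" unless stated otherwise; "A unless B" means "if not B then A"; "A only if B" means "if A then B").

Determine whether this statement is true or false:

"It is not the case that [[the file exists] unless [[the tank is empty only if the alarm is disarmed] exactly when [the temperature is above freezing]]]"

Values: R=T, S=F, P=T, Q=F.
This is ~(R | ((~S -> ~P) <-> ~Q)).

~S = ~F = T
~P = ~T = F
~S -> ~P = T -> F = F
~Q = ~F = T
(~S -> ~P) <-> ~Q = F <-> T = F
R | ((~S -> ~P) <-> ~Q) = T | F = T
~(R | ((~S -> ~P) <-> ~Q)) = ~T = F

False.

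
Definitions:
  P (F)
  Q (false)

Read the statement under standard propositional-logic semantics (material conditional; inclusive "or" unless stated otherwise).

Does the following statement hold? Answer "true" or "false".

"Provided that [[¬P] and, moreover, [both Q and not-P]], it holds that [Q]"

Formalization: (not P and (Q and not P)) -> Q

not P = not False = True
not P = not False = True
Q and not P = False and True = False
not P and (Q and not P) = True and False = False
(not P and (Q and not P)) -> Q = False -> False = True

True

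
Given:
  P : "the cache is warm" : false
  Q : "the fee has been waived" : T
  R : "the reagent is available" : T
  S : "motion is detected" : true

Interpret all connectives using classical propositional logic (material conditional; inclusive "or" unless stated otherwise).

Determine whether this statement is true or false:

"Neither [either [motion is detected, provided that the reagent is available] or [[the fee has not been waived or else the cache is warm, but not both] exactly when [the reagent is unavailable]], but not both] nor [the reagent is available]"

Parsed as ((R -> S) xor ((~Q xor P) <-> ~R)) nor R

R -> S = T -> T = T
~Q = ~T = F
~Q xor P = F xor F = F
~R = ~T = F
(~Q xor P) <-> ~R = F <-> F = T
(R -> S) xor ((~Q xor P) <-> ~R) = T xor T = F
((R -> S) xor ((~Q xor P) <-> ~R)) nor R = F nor T = F

false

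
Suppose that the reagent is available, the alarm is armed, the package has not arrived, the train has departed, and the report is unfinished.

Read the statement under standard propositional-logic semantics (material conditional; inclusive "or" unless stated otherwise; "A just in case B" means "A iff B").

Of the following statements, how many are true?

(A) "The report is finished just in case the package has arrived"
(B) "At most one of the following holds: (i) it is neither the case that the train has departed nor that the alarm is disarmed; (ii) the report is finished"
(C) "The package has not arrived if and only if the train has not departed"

2

Let S = "the report is finished" (F), G = "the package has arrived" (F), R = "the train has departed" (T), U = "the alarm is armed" (T).

(A): Parsed as S ↔ G

S ↔ G = F ↔ F = T
Thus (A) is true.

(B): This is (R ↓ ¬U) ↑ S.

¬U = ¬T = F
R ↓ ¬U = T ↓ F = F
(R ↓ ¬U) ↑ S = F ↑ F = T
So (B) is true.

(C): Formalization: ¬G ↔ ¬R

¬G = ¬F = T
¬R = ¬T = F
¬G ↔ ¬R = T ↔ F = F
So (C) is false.

True statements: 2 ((A), (B)).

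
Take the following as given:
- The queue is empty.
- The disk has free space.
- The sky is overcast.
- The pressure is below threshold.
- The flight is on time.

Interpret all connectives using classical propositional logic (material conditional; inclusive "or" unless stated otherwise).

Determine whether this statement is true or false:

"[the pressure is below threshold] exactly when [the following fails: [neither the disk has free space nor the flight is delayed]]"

Let S = "the pressure is above threshold" (False), Q = "the disk is full" (False), U = "the flight is delayed" (False).
This is not S iff not (not Q nor U).

not S = not False = True
not Q = not False = True
not Q nor U = True nor False = False
not (not Q nor U) = not False = True
not S iff not (not Q nor U) = True iff True = True

true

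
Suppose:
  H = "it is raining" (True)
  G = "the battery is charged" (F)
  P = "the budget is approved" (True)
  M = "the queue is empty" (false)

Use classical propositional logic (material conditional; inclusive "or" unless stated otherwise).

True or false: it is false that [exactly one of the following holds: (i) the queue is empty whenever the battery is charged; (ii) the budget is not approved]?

False

Formalization: ¬((G → M) ⊕ ¬P)

G → M = F → F = T
¬P = ¬T = F
(G → M) ⊕ ¬P = T ⊕ F = T
¬((G → M) ⊕ ¬P) = ¬T = F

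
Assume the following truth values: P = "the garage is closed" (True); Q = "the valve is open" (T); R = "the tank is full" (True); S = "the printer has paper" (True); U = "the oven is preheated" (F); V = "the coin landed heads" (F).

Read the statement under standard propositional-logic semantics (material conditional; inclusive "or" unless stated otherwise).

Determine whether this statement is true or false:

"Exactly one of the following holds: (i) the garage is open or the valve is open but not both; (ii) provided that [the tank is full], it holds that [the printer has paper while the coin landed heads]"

Values: P=True, Q=True, R=True, S=True, V=False.
This is (not P xor Q) xor (R -> (S and V)).

not P = not True = False
not P xor Q = False xor True = True
S and V = True and False = False
R -> (S and V) = True -> False = False
(not P xor Q) xor (R -> (S and V)) = True xor False = True

true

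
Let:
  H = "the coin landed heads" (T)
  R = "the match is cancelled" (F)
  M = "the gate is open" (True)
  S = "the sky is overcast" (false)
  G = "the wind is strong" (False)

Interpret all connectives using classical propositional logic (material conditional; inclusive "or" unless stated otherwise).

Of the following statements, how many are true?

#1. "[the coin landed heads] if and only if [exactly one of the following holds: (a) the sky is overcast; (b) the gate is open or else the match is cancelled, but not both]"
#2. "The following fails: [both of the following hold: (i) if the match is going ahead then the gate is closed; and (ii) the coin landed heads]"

2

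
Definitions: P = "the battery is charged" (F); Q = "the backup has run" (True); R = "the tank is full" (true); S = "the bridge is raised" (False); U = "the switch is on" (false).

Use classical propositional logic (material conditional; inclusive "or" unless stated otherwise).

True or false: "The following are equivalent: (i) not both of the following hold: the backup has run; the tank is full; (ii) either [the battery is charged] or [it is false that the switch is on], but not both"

Values: Q=T, R=T, P=F, U=F.
Parsed as (Q ↑ R) ↔ (P ⊕ ¬U)

Q ↑ R = T ↑ T = F
¬U = ¬F = T
P ⊕ ¬U = F ⊕ T = T
(Q ↑ R) ↔ (P ⊕ ¬U) = F ↔ T = F

false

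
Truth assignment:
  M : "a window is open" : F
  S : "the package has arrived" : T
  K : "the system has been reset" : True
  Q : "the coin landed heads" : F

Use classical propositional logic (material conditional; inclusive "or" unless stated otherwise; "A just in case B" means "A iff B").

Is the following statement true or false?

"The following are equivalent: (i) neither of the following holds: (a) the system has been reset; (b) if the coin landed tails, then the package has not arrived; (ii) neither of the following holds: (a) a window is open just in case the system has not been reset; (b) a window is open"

Formalization: (K ↓ (¬Q → ¬S)) ↔ ((M ↔ ¬K) ↓ M)

¬Q = ¬F = T
¬S = ¬T = F
¬Q → ¬S = T → F = F
K ↓ (¬Q → ¬S) = T ↓ F = F
¬K = ¬T = F
M ↔ ¬K = F ↔ F = T
(M ↔ ¬K) ↓ M = T ↓ F = F
(K ↓ (¬Q → ¬S)) ↔ ((M ↔ ¬K) ↓ M) = F ↔ F = T

True.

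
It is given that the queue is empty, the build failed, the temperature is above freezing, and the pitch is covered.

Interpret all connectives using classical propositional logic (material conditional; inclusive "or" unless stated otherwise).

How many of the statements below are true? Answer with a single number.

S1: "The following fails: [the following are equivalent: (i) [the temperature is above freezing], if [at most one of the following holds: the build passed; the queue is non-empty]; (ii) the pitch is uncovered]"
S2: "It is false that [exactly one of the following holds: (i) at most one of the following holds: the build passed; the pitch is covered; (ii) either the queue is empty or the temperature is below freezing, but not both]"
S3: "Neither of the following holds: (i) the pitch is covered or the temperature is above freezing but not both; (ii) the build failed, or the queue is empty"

2

Let Q = "the build passed" (F), P = "the queue is empty" (T), R = "the temperature is below freezing" (F), S = "the pitch is covered" (T).

S1: Parsed as ¬(((Q ↑ ¬P) → ¬R) ↔ ¬S)

¬P = ¬T = F
Q ↑ ¬P = F ↑ F = T
¬R = ¬F = T
(Q ↑ ¬P) → ¬R = T → T = T
¬S = ¬T = F
((Q ↑ ¬P) → ¬R) ↔ ¬S = T ↔ F = F
¬(((Q ↑ ¬P) → ¬R) ↔ ¬S) = ¬F = T
Thus S1 is true.

S2: Formalization: ¬((Q ↑ S) ⊕ (P ⊕ R))

Q ↑ S = F ↑ T = T
P ⊕ R = T ⊕ F = T
(Q ↑ S) ⊕ (P ⊕ R) = T ⊕ T = F
¬((Q ↑ S) ⊕ (P ⊕ R)) = ¬F = T
So S2 is true.

S3: This is (S ⊕ ¬R) ↓ (¬Q ∨ P).

¬R = ¬F = T
S ⊕ ¬R = T ⊕ T = F
¬Q = ¬F = T
¬Q ∨ P = T ∨ T = T
(S ⊕ ¬R) ↓ (¬Q ∨ P) = F ↓ T = F
So S3 is false.

2 of the 3 statements are true.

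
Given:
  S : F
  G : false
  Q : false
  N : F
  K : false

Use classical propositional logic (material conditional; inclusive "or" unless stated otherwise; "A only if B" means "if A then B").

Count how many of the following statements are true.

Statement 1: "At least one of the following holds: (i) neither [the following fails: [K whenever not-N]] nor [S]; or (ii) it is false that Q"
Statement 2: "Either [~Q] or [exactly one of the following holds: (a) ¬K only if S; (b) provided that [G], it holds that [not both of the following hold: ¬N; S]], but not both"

Statement 1: Parsed as (~(~N -> K) nor S) | ~Q

~N = ~F = T
~N -> K = T -> F = F
~(~N -> K) = ~F = T
~(~N -> K) nor S = T nor F = F
~Q = ~F = T
(~(~N -> K) nor S) | ~Q = F | T = T
So Statement 1 is true.

Statement 2: Formalization: ~Q xor ((~K -> S) xor (G -> (~N nand S)))

~Q = ~F = T
~K = ~F = T
~K -> S = T -> F = F
~N = ~F = T
~N nand S = T nand F = T
G -> (~N nand S) = F -> T = T
(~K -> S) xor (G -> (~N nand S)) = F xor T = T
~Q xor ((~K -> S) xor (G -> (~N nand S))) = T xor T = F
Hence Statement 2 is false.

1 of the 2 statements is true (Statement 1).

1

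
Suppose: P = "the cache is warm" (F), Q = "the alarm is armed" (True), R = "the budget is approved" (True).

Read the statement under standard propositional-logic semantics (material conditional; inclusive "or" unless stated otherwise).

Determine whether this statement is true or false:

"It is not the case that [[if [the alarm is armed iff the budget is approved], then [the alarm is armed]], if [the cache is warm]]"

In symbols: not (P -> ((Q iff R) -> Q))

Q iff R = True iff True = True
(Q iff R) -> Q = True -> True = True
P -> ((Q iff R) -> Q) = False -> True = True
not (P -> ((Q iff R) -> Q)) = not True = False

False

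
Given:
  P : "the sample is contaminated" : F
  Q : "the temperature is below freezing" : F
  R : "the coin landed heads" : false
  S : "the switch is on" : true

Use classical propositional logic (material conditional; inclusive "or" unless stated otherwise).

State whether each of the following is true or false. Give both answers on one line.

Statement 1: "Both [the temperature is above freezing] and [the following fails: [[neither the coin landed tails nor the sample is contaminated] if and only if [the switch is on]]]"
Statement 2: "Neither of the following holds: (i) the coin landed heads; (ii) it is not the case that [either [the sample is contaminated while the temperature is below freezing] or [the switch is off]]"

Statement 1 T / Statement 2 F

Statement 1: Formalization: not Q and not ((not R nor P) iff S)

not Q = not False = True
not R = not False = True
not R nor P = True nor False = False
(not R nor P) iff S = False iff True = False
not ((not R nor P) iff S) = not False = True
not Q and not ((not R nor P) iff S) = True and True = True
Hence Statement 1 is true.

Statement 2: Parsed as R nor not ((P and Q) or not S)

P and Q = False and False = False
not S = not True = False
(P and Q) or not S = False or False = False
not ((P and Q) or not S) = not False = True
R nor not ((P and Q) or not S) = False nor True = False
So Statement 2 is false.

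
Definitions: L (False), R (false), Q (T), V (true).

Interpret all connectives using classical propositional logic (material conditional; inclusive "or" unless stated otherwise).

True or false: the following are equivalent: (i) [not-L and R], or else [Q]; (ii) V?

true

Values: L=False, R=False, Q=True, V=True.
This is ((not L and R) or Q) iff V.

not L = not False = True
not L and R = True and False = False
(not L and R) or Q = False or True = True
((not L and R) or Q) iff V = True iff True = True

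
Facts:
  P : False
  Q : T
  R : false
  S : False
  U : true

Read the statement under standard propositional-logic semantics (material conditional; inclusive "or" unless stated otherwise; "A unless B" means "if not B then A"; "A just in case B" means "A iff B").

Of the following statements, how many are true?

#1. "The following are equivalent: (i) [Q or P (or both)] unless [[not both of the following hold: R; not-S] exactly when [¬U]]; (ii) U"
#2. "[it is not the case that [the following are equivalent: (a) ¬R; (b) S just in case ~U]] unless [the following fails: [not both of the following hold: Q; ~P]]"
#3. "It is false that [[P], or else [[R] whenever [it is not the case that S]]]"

#1: This is ((Q | P) | ((R nand ~S) <-> ~U)) <-> U.

Q | P = T | F = T
~S = ~F = T
R nand ~S = F nand T = T
~U = ~T = F
(R nand ~S) <-> ~U = T <-> F = F
(Q | P) | ((R nand ~S) <-> ~U) = T | F = T
((Q | P) | ((R nand ~S) <-> ~U)) <-> U = T <-> T = T
Hence #1 is true.

#2: In symbols: ~(~R <-> (S <-> ~U)) | ~(Q nand ~P)

~R = ~F = T
~U = ~T = F
S <-> ~U = F <-> F = T
~R <-> (S <-> ~U) = T <-> T = T
~(~R <-> (S <-> ~U)) = ~T = F
~P = ~F = T
Q nand ~P = T nand T = F
~(Q nand ~P) = ~F = T
~(~R <-> (S <-> ~U)) | ~(Q nand ~P) = F | T = T
Hence #2 is true.

#3: Parsed as ~(P | (~S -> R))

~S = ~F = T
~S -> R = T -> F = F
P | (~S -> R) = F | F = F
~(P | (~S -> R)) = ~F = T
So #3 is true.

3 of the 3 statements are true (#1, #2, #3).

3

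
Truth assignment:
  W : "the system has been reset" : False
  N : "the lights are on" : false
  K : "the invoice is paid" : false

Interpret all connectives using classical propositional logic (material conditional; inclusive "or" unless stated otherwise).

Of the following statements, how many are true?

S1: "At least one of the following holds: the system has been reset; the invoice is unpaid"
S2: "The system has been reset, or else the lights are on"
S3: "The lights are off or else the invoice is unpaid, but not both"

S1: Formalization: W | ~K

~K = ~F = T
W | ~K = F | T = T
So S1 is true.

S2: In symbols: W | N

W | N = F | F = F
Hence S2 is false.

S3: Formalization: ~N xor ~K

~N = ~F = T
~K = ~F = T
~N xor ~K = T xor T = F
So S3 is false.

Count: 1.

1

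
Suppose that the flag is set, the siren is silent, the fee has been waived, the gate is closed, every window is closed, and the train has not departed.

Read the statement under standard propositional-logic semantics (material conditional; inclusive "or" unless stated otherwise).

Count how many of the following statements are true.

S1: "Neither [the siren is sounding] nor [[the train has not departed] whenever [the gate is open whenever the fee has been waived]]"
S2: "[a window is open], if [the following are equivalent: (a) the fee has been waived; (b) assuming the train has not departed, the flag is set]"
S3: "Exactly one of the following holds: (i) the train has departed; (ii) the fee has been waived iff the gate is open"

0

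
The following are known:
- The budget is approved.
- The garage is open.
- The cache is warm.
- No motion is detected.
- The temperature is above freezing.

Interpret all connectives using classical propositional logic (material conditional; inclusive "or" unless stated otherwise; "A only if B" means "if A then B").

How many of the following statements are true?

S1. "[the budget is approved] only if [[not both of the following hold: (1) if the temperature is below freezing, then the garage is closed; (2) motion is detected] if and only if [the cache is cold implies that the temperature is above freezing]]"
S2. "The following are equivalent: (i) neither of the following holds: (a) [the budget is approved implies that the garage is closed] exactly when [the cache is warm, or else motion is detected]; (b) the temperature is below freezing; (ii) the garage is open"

Let P = "the budget is approved" (T), U = "the temperature is below freezing" (F), Q = "the garage is closed" (F), S = "motion is detected" (F), R = "the cache is warm" (T).

S1: In symbols: P → (((U → Q) ↑ S) ↔ (¬R → ¬U))

U → Q = F → F = T
(U → Q) ↑ S = T ↑ F = T
¬R = ¬T = F
¬U = ¬F = T
¬R → ¬U = F → T = T
((U → Q) ↑ S) ↔ (¬R → ¬U) = T ↔ T = T
P → (((U → Q) ↑ S) ↔ (¬R → ¬U)) = T → T = T
So S1 is true.

S2: Parsed as (((P → Q) ↔ (R ∨ S)) ↓ U) ↔ ¬Q

P → Q = T → F = F
R ∨ S = T ∨ F = T
(P → Q) ↔ (R ∨ S) = F ↔ T = F
((P → Q) ↔ (R ∨ S)) ↓ U = F ↓ F = T
¬Q = ¬F = T
(((P → Q) ↔ (R ∨ S)) ↓ U) ↔ ¬Q = T ↔ T = T
Thus S2 is true.

2 of the 2 statements are true (S1, S2).

2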